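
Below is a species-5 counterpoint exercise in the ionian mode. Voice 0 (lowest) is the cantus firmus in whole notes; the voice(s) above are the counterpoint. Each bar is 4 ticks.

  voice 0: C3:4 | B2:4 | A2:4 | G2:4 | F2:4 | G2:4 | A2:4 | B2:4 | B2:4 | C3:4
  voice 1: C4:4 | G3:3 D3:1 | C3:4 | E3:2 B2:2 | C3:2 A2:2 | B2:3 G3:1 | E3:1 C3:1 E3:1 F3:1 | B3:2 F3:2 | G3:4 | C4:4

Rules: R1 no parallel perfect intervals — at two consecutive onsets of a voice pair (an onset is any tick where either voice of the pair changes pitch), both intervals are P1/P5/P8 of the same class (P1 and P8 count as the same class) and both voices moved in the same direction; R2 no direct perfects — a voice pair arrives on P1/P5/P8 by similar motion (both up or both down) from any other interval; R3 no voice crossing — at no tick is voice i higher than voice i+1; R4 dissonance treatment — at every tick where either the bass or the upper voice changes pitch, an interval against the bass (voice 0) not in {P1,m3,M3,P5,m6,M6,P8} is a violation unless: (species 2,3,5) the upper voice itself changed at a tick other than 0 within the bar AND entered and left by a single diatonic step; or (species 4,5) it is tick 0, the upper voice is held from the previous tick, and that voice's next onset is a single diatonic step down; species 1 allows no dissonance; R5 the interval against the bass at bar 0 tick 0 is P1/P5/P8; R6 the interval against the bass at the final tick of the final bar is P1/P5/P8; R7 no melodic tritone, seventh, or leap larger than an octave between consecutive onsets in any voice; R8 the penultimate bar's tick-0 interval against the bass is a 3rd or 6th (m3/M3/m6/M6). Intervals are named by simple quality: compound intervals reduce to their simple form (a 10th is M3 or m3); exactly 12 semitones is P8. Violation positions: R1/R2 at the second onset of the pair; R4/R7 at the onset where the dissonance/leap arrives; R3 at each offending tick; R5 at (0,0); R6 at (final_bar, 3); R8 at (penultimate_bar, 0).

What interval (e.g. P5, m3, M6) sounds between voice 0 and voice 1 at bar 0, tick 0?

P8

voice 0=C3 voice 1=C4 -> P8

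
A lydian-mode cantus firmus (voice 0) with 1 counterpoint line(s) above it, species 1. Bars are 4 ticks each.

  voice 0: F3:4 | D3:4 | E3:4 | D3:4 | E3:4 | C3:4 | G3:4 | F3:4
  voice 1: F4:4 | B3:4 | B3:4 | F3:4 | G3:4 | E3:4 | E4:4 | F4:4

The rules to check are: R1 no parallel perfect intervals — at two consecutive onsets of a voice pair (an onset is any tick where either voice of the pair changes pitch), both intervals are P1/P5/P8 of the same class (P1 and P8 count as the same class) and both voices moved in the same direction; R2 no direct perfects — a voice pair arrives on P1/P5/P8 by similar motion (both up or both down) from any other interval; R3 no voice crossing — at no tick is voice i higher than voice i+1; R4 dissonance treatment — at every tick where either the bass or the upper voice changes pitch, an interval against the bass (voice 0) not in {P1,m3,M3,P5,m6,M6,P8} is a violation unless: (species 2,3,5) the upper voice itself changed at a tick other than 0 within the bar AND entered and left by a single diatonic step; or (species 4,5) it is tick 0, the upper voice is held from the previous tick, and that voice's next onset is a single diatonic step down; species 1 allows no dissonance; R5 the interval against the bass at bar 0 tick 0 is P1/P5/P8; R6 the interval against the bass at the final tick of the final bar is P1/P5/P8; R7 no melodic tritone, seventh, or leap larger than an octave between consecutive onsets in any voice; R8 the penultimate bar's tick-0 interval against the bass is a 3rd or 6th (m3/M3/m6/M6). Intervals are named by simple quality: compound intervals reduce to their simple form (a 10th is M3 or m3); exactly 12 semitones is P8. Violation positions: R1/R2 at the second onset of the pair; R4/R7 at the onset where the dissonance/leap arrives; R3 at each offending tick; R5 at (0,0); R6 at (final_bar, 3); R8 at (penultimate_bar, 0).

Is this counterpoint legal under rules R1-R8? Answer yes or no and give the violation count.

bar 0: v0=F3 v1=F4 (P8)
bar 1: v0=D3 v1=B3 (M6)
bar 2: v0=E3 v1=B3 (P5)
bar 3: v0=D3 v1=F3 (m3)
bar 4: v0=E3 v1=G3 (m3)
bar 5: v0=C3 v1=E3 (M3)
bar 6: v0=G3 v1=E4 (M6)
bar 7: v0=F3 v1=F4 (P8)
  R7 @ bar1.0: F4->B3 leap 6st
  R7 @ bar3.0: B3->F3 leap 6st

No (2 violations)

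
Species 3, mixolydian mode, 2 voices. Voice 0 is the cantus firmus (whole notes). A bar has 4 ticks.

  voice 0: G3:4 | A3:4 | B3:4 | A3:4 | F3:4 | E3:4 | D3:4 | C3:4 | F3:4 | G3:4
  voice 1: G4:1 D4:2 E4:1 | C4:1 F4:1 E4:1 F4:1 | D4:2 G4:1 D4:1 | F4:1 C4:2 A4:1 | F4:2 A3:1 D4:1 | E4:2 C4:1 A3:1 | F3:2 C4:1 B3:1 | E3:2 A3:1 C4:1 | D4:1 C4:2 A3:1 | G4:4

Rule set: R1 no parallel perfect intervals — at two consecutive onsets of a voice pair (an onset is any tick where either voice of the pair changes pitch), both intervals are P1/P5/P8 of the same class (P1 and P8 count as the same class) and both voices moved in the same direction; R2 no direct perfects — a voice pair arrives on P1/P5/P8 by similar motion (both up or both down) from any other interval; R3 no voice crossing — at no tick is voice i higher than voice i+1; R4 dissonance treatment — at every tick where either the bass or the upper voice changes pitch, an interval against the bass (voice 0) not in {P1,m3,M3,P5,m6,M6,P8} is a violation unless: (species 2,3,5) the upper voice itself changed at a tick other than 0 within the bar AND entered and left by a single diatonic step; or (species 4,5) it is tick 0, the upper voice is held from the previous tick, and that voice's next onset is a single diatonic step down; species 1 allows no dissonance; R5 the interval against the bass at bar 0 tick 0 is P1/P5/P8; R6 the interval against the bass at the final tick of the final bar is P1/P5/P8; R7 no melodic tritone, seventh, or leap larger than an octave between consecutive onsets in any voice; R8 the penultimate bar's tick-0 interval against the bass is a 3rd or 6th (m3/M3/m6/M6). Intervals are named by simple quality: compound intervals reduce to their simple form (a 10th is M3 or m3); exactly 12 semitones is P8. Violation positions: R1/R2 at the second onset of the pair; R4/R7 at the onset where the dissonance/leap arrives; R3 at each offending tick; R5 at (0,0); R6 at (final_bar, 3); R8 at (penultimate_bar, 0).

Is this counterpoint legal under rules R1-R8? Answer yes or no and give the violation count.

No (5 violations)

bar 0: v0=G3 v1=G4 (P8)
bar 1: v0=A3 v1=C4 (m3)
bar 2: v0=B3 v1=D4 (m3)
bar 3: v0=A3 v1=F4 (m6)
bar 4: v0=F3 v1=F4 (P8)
bar 5: v0=E3 v1=E4 (P8)
bar 6: v0=D3 v1=F3 (m3)
bar 7: v0=C3 v1=E3 (M3)
bar 8: v0=F3 v1=D4 (M6)
bar 9: v0=G3 v1=G4 (P8)
  R1 @ bar4.0: A3/A4 P8 -> F3/F4 P8 similar
  R4 @ bar5.3: E3/A3 P4 untreated
  R4 @ bar6.2: D3/C4 m7 untreated
  R2 @ bar9.0: F3/A3 M3 -> G3/G4 P8 similar
  R7 @ bar9.0: A3->G4 leap 10st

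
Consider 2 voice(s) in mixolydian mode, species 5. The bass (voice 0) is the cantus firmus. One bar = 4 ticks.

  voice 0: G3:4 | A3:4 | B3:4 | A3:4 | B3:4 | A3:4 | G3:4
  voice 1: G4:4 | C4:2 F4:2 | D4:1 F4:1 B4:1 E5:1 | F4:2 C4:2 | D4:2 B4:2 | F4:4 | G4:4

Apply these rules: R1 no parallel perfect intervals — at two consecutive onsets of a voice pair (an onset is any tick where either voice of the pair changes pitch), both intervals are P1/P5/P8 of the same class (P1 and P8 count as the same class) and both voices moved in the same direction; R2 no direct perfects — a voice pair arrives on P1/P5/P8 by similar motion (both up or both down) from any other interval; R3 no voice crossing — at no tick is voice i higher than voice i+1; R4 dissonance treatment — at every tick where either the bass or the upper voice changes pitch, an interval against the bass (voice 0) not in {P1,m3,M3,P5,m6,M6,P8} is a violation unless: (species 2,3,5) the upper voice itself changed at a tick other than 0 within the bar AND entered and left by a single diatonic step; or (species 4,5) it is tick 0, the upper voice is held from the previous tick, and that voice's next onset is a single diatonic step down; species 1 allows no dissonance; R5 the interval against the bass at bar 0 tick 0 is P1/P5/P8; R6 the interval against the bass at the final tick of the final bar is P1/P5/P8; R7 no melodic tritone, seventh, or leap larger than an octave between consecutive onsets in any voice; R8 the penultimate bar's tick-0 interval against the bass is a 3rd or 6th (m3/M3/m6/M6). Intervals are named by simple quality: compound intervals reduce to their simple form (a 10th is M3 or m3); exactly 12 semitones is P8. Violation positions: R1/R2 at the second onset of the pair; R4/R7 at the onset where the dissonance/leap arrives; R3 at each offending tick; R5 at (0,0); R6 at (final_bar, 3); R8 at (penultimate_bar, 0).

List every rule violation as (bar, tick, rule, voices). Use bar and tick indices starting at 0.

(2, 1, R4, (0, 1))
(2, 2, R7, (1,))
(2, 3, R4, (0, 1))
(3, 0, R7, (1,))
(5, 0, R7, (1,))

bar 0: v0=G3 v1=G4 downbeat P8
bar 1: v0=A3 v1=C4 downbeat m3
bar 2: v0=B3 v1=D4 downbeat m3
bar 3: v0=A3 v1=F4 downbeat m6
bar 4: v0=B3 v1=D4 downbeat m3
bar 5: v0=A3 v1=F4 downbeat m6
bar 6: v0=G3 v1=G4 downbeat P8
  -> R4 @ bar 2 tick 1 v(0, 1): B3/F4 TT untreated
  -> R7 @ bar 2 tick 2 v(1,): F4->B4 leap 6st
  -> R4 @ bar 2 tick 3 v(0, 1): B3/E5 P4 untreated
  -> R7 @ bar 3 tick 0 v(1,): E5->F4 leap 11st
  -> R7 @ bar 5 tick 0 v(1,): B4->F4 leap 6st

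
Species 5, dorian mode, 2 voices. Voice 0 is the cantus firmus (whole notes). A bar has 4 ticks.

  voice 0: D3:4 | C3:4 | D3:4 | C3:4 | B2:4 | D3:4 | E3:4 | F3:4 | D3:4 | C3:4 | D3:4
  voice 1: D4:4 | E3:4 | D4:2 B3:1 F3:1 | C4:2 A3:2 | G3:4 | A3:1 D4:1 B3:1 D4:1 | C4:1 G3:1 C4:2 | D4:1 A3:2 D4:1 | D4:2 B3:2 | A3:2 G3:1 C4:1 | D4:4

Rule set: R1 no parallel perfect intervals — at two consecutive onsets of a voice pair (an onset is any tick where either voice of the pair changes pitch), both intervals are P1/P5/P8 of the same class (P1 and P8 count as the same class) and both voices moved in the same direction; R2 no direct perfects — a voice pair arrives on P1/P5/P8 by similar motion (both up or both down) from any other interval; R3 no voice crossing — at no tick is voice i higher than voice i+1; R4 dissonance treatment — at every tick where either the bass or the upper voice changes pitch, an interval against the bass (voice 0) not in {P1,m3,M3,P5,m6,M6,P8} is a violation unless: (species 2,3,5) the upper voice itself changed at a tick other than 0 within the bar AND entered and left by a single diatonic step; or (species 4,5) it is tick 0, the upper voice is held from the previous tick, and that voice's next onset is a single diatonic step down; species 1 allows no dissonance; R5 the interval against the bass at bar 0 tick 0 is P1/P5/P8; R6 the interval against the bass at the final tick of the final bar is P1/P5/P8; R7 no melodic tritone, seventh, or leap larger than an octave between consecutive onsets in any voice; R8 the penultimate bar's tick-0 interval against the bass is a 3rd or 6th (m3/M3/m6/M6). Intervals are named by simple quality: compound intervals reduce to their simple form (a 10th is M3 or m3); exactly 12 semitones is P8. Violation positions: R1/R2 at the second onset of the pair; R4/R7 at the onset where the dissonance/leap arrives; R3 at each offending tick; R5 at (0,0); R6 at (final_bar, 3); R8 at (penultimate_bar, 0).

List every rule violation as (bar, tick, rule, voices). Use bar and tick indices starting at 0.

(1, 0, R7, (1,))
(2, 0, R2, (0, 1))
(2, 0, R7, (1,))
(2, 3, R7, (1,))
(5, 0, R2, (0, 1))
(10, 0, R1, (0, 1))

bar 0: v0=D3 v1=D4 downbeat P8
bar 1: v0=C3 v1=E3 downbeat M3
bar 2: v0=D3 v1=D4 downbeat P8
bar 3: v0=C3 v1=C4 downbeat P8
bar 4: v0=B2 v1=G3 downbeat m6
bar 5: v0=D3 v1=A3 downbeat P5
bar 6: v0=E3 v1=C4 downbeat m6
bar 7: v0=F3 v1=D4 downbeat M6
bar 8: v0=D3 v1=D4 downbeat P8
bar 9: v0=C3 v1=A3 downbeat M6
bar 10: v0=D3 v1=D4 downbeat P8
  -> R7 @ bar 1 tick 0 v(1,): D4->E3 leap 10st
  -> R2 @ bar 2 tick 0 v(0, 1): C3/E3 M3 -> D3/D4 P8 similar
  -> R7 @ bar 2 tick 0 v(1,): E3->D4 leap 10st
  -> R7 @ bar 2 tick 3 v(1,): B3->F3 leap 6st
  -> R2 @ bar 5 tick 0 v(0, 1): B2/G3 m6 -> D3/A3 P5 similar
  -> R1 @ bar 10 tick 0 v(0, 1): C3/C4 P8 -> D3/D4 P8 similar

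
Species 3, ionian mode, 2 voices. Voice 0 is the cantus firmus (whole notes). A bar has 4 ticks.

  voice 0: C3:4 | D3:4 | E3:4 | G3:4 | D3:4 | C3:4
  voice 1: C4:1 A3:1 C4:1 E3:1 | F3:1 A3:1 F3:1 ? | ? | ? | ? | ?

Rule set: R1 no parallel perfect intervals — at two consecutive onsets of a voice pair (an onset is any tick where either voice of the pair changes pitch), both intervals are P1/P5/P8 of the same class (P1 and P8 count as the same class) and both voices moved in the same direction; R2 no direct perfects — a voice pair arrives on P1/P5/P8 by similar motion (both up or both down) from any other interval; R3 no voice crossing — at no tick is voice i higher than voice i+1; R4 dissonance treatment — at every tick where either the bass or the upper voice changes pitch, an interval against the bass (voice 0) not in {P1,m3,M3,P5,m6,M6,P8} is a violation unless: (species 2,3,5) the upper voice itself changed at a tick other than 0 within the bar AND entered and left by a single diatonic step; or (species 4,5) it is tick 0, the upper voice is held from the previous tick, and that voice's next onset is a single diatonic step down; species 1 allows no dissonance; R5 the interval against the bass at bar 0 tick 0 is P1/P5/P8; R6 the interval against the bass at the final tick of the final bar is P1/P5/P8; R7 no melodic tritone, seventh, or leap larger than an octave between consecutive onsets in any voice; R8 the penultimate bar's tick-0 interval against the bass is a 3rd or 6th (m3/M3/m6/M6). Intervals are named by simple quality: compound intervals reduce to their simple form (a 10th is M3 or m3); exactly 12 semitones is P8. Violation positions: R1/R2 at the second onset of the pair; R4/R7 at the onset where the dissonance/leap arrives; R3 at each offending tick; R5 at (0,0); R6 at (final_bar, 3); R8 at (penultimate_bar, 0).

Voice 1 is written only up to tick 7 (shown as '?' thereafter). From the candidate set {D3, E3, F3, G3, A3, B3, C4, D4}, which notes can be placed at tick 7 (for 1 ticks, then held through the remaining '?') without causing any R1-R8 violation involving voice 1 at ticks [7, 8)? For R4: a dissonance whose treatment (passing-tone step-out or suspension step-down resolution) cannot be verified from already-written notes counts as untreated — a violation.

D3: legal
E3: violates R4
F3: legal
G3: violates R4
A3: legal
B3: violates R7
C4: violates R4
D4: legal

{A3, D3, D4, F3}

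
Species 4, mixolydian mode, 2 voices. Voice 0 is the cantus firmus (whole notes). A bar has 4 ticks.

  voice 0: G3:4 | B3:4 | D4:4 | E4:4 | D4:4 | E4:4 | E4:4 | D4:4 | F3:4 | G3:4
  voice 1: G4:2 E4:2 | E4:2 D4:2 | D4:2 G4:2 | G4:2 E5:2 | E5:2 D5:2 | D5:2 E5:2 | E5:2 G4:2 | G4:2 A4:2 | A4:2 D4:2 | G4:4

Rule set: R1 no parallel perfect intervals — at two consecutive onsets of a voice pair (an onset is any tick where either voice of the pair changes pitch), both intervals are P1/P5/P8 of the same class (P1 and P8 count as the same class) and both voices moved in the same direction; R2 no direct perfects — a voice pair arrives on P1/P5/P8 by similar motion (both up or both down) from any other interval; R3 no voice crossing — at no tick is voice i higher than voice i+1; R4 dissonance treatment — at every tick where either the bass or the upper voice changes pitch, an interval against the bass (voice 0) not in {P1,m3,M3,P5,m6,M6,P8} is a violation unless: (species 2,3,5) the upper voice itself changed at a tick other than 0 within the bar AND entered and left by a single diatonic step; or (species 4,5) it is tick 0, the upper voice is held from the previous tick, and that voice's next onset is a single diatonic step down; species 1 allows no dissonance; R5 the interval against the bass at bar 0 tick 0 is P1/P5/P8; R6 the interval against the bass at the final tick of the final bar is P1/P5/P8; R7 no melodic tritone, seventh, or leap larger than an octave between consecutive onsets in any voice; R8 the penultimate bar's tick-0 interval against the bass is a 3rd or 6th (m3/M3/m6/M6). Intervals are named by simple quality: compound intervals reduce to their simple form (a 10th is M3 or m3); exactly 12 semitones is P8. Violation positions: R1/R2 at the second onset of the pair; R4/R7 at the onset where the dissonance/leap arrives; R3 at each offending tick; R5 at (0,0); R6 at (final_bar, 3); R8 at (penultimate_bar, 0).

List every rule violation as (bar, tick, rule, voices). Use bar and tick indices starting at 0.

bar 0: v0=G3 v1=G4 downbeat P8
bar 1: v0=B3 v1=E4 downbeat P4
bar 2: v0=D4 v1=D4 downbeat P1
bar 3: v0=E4 v1=G4 downbeat m3
bar 4: v0=D4 v1=E5 downbeat M2
bar 5: v0=E4 v1=D5 downbeat m7
bar 6: v0=E4 v1=E5 downbeat P8
bar 7: v0=D4 v1=G4 downbeat P4
bar 8: v0=F3 v1=A4 downbeat M3
bar 9: v0=G3 v1=G4 downbeat P8
  -> R4 @ bar 2 tick 2 v(0, 1): D4/G4 P4 untreated
  -> R4 @ bar 5 tick 0 v(0, 1): E4/D5 m7 untreated
  -> R4 @ bar 7 tick 0 v(0, 1): D4/G4 P4 untreated
  -> R2 @ bar 9 tick 0 v(0, 1): F3/D4 M6 -> G3/G4 P8 similar

(2, 2, R4, (0, 1))
(5, 0, R4, (0, 1))
(7, 0, R4, (0, 1))
(9, 0, R2, (0, 1))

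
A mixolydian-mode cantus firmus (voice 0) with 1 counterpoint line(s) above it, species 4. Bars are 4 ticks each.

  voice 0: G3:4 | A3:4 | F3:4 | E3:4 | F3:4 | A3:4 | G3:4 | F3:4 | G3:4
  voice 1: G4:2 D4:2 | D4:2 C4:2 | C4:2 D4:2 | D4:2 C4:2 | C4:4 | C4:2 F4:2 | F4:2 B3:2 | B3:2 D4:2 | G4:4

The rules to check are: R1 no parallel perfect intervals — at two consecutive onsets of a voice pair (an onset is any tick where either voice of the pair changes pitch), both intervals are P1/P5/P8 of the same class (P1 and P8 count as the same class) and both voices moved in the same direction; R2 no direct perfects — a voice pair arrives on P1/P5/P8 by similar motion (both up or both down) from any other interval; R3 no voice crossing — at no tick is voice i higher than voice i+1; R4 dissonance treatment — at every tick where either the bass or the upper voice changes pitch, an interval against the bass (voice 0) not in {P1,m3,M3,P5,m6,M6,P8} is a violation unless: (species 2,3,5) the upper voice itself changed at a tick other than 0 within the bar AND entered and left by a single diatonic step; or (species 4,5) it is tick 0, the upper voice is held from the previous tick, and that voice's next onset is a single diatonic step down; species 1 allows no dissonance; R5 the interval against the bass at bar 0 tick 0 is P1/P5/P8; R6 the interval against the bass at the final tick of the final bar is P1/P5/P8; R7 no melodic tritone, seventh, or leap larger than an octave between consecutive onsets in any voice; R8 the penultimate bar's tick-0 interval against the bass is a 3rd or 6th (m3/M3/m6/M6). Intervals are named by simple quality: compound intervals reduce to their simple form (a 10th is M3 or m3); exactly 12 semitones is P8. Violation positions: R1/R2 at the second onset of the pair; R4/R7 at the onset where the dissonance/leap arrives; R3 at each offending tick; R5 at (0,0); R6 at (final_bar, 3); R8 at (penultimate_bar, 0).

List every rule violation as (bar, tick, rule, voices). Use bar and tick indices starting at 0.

(6, 0, R4, (0, 1))
(6, 2, R7, (1,))
(7, 0, R4, (0, 1))
(7, 0, R8, (0, 1))
(8, 0, R2, (0, 1))

bar 0: v0=G3 v1=G4 downbeat P8
bar 1: v0=A3 v1=D4 downbeat P4
bar 2: v0=F3 v1=C4 downbeat P5
bar 3: v0=E3 v1=D4 downbeat m7
bar 4: v0=F3 v1=C4 downbeat P5
bar 5: v0=A3 v1=C4 downbeat m3
bar 6: v0=G3 v1=F4 downbeat m7
bar 7: v0=F3 v1=B3 downbeat TT
bar 8: v0=G3 v1=G4 downbeat P8
  -> R4 @ bar 6 tick 0 v(0, 1): G3/F4 m7 untreated
  -> R7 @ bar 6 tick 2 v(1,): F4->B3 leap 6st
  -> R4 @ bar 7 tick 0 v(0, 1): F3/B3 TT untreated
  -> R8 @ bar 7 tick 0 v(0, 1): penult TT not 3rd/6th
  -> R2 @ bar 8 tick 0 v(0, 1): F3/D4 M6 -> G3/G4 P8 similar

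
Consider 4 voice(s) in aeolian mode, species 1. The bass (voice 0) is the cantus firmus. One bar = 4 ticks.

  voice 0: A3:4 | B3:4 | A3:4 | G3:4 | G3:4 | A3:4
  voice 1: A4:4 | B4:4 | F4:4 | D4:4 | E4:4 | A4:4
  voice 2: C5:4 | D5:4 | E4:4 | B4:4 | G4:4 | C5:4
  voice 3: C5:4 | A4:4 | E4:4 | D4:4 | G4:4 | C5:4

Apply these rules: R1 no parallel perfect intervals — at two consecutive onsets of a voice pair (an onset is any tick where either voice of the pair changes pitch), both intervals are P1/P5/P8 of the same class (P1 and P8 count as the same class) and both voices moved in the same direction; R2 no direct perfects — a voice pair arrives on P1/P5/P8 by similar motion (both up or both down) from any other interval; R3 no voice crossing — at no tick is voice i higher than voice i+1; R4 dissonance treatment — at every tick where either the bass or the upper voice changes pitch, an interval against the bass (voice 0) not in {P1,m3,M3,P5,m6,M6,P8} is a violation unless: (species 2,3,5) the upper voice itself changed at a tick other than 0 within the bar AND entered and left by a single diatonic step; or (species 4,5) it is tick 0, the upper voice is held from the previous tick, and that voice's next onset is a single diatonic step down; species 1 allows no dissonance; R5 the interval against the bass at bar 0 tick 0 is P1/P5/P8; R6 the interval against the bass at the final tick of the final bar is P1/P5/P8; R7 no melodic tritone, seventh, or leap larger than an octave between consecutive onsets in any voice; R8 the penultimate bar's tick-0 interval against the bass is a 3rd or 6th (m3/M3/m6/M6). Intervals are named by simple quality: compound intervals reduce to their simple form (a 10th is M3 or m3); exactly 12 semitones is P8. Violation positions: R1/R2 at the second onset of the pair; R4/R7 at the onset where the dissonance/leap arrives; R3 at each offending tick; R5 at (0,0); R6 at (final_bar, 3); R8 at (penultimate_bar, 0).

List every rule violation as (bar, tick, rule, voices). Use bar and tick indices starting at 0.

bar 0: v0=A3 v1=A4 v2=C5 v3=C5 downbeat m3
bar 1: v0=B3 v1=B4 v2=D5 v3=A4 downbeat m7
bar 2: v0=A3 v1=F4 v2=E4 v3=E4 downbeat P5
bar 3: v0=G3 v1=D4 v2=B4 v3=D4 downbeat P5
bar 4: v0=G3 v1=E4 v2=G4 v3=G4 downbeat P8
bar 5: v0=A3 v1=A4 v2=C5 v3=C5 downbeat m3
  -> R5 @ bar 0 tick 0 v(0, 2): opens on m3
  -> R5 @ bar 0 tick 0 v(0, 3): opens on m3
  -> R1 @ bar 1 tick 0 v(0, 1): A3/A4 P8 -> B3/B4 P8 similar
  -> R3 @ bar 1 tick 0 v(2, 3): D5 above A4
  -> R4 @ bar 1 tick 0 v(0, 3): B3/A4 m7 untreated
  -> R3 @ bar 1 tick 1 v(2, 3): D5 above A4
  -> R3 @ bar 1 tick 2 v(2, 3): D5 above A4
  -> R3 @ bar 1 tick 3 v(2, 3): D5 above A4
  -> R2 @ bar 2 tick 0 v(0, 2): B3/D5 m3 -> A3/E4 P5 similar
  -> R2 @ bar 2 tick 0 v(0, 3): B3/A4 m7 -> A3/E4 P5 similar
  -> R2 @ bar 2 tick 0 v(2, 3): D5/A4 P4 -> E4/E4 P1 similar
  -> R3 @ bar 2 tick 0 v(1, 2): F4 above E4
  -> R7 @ bar 2 tick 0 v(1,): B4->F4 leap 6st
  -> R7 @ bar 2 tick 0 v(2,): D5->E4 leap 10st
  -> R3 @ bar 2 tick 1 v(1, 2): F4 above E4
  -> R3 @ bar 2 tick 2 v(1, 2): F4 above E4
  -> R3 @ bar 2 tick 3 v(1, 2): F4 above E4
  -> R1 @ bar 3 tick 0 v(0, 3): A3/E4 P5 -> G3/D4 P5 similar
  -> R2 @ bar 3 tick 0 v(0, 1): A3/F4 m6 -> G3/D4 P5 similar
  -> R2 @ bar 3 tick 0 v(1, 3): F4/E4 m2 -> D4/D4 P1 similar
  -> R3 @ bar 3 tick 0 v(2, 3): B4 above D4
  -> R3 @ bar 3 tick 1 v(2, 3): B4 above D4
  -> R3 @ bar 3 tick 2 v(2, 3): B4 above D4
  -> R3 @ bar 3 tick 3 v(2, 3): B4 above D4
  -> R8 @ bar 4 tick 0 v(0, 2): penult P8 not 3rd/6th
  -> R8 @ bar 4 tick 0 v(0, 3): penult P8 not 3rd/6th
  -> R1 @ bar 5 tick 0 v(2, 3): G4/G4 P1 -> C5/C5 P1 similar
  -> R2 @ bar 5 tick 0 v(0, 1): G3/E4 M6 -> A3/A4 P8 similar
  -> R6 @ bar 5 tick 3 v(0, 2): closes on m3
  -> R6 @ bar 5 tick 3 v(0, 3): closes on m3

(0, 0, R5, (0, 2))
(0, 0, R5, (0, 3))
(1, 0, R1, (0, 1))
(1, 0, R3, (2, 3))
(1, 0, R4, (0, 3))
(1, 1, R3, (2, 3))
(1, 2, R3, (2, 3))
(1, 3, R3, (2, 3))
(2, 0, R2, (0, 2))
(2, 0, R2, (0, 3))
(2, 0, R2, (2, 3))
(2, 0, R3, (1, 2))
(2, 0, R7, (1,))
(2, 0, R7, (2,))
(2, 1, R3, (1, 2))
(2, 2, R3, (1, 2))
(2, 3, R3, (1, 2))
(3, 0, R1, (0, 3))
(3, 0, R2, (0, 1))
(3, 0, R2, (1, 3))
(3, 0, R3, (2, 3))
(3, 1, R3, (2, 3))
(3, 2, R3, (2, 3))
(3, 3, R3, (2, 3))
(4, 0, R8, (0, 2))
(4, 0, R8, (0, 3))
(5, 0, R1, (2, 3))
(5, 0, R2, (0, 1))
(5, 3, R6, (0, 2))
(5, 3, R6, (0, 3))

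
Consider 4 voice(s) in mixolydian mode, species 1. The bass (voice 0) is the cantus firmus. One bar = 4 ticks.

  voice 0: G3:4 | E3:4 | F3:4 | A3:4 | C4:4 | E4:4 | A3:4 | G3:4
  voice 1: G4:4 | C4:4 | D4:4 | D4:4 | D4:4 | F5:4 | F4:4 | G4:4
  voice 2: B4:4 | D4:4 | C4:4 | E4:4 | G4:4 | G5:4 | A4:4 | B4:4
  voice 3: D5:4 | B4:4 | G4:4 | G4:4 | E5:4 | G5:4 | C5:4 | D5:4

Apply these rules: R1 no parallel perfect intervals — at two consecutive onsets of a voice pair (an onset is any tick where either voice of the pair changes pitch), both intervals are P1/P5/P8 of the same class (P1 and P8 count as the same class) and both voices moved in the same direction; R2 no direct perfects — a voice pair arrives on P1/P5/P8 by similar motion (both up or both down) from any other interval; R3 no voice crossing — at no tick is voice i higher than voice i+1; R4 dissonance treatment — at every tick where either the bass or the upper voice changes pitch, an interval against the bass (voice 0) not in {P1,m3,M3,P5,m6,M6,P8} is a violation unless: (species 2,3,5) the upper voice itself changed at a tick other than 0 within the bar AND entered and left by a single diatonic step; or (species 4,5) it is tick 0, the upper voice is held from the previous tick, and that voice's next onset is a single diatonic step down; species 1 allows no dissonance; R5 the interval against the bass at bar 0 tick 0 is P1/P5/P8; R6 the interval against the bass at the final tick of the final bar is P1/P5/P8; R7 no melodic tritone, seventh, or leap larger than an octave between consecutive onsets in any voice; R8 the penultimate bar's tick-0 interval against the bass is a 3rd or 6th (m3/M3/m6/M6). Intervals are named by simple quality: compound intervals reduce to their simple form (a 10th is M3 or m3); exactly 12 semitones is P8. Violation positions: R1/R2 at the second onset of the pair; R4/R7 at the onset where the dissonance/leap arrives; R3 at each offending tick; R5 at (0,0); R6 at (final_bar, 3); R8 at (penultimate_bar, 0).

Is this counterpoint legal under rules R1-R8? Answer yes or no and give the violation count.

bar 0: v0=G3 v1=G4 v2=B4 v3=D5 (P5)
bar 1: v0=E3 v1=C4 v2=D4 v3=B4 (P5)
bar 2: v0=F3 v1=D4 v2=C4 v3=G4 (M2)
bar 3: v0=A3 v1=D4 v2=E4 v3=G4 (m7)
bar 4: v0=C4 v1=D4 v2=G4 v3=E5 (M3)
bar 5: v0=E4 v1=F5 v2=G5 v3=G5 (m3)
bar 6: v0=A3 v1=F4 v2=A4 v3=C5 (m3)
bar 7: v0=G3 v1=G4 v2=B4 v3=D5 (P5)
  R5 @ bar0.0: opens on M3
  R1 @ bar1.0: G3/D5 P5 -> E3/B4 P5 similar
  R4 @ bar1.0: E3/D4 m7 untreated
  R2 @ bar2.0: D4/B4 M6 -> C4/G4 P5 similar
  R3 @ bar2.0: D4 above C4
  R4 @ bar2.0: F3/G4 M2 untreated
  R3 @ bar2.1: D4 above C4
  R3 @ bar2.2: D4 above C4
  R3 @ bar2.3: D4 above C4
  R1 @ bar3.0: F3/C4 P5 -> A3/E4 P5 similar
  R4 @ bar3.0: A3/D4 P4 untreated
  R4 @ bar3.0: A3/G4 m7 untreated
  R1 @ bar4.0: A3/E4 P5 -> C4/G4 P5 similar
  R4 @ bar4.0: C4/D4 M2 untreated
  R2 @ bar5.0: G4/E5 M6 -> G5/G5 P1 similar
  R4 @ bar5.0: E4/F5 m2 untreated
  R7 @ bar5.0: D4->F5 leap 15st
  R2 @ bar6.0: E4/G5 m3 -> A3/A4 P8 similar
  R2 @ bar6.0: F5/G5 M2 -> F4/C5 P5 similar
  R7 @ bar6.0: G5->A4 leap 10st
  R8 @ bar6.0: penult P8 not 3rd/6th
  R1 @ bar7.0: F4/C5 P5 -> G4/D5 P5 similar
  R6 @ bar7.3: closes on M3

No (23 violations)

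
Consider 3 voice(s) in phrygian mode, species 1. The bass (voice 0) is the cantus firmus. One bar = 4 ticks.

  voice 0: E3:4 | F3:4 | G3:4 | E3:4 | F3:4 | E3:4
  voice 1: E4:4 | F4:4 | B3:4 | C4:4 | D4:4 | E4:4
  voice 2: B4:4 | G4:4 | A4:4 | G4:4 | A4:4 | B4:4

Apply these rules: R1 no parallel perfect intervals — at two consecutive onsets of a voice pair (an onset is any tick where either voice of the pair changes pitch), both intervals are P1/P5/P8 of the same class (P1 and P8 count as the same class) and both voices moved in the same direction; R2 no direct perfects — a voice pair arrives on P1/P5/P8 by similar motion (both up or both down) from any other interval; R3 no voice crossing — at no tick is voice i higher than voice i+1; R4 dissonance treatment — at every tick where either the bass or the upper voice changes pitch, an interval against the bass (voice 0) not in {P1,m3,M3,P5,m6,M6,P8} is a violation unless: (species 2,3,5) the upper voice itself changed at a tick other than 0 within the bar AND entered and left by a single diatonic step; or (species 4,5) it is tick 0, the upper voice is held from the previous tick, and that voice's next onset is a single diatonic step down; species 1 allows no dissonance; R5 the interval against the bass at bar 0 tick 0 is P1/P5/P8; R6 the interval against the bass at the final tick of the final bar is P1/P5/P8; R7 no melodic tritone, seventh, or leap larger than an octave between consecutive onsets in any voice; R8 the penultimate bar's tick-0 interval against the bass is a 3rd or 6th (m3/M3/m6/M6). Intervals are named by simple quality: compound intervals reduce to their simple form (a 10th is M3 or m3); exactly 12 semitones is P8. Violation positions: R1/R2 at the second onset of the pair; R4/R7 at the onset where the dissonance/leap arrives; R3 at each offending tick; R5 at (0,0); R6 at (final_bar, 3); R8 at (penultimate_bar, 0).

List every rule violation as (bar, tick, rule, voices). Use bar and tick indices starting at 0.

(1, 0, R1, (0, 1))
(1, 0, R4, (0, 2))
(2, 0, R4, (0, 2))
(2, 0, R7, (1,))
(4, 0, R1, (1, 2))
(5, 0, R1, (1, 2))

bar 0: v0=E3 v1=E4 v2=B4 downbeat P5
bar 1: v0=F3 v1=F4 v2=G4 downbeat M2
bar 2: v0=G3 v1=B3 v2=A4 downbeat M2
bar 3: v0=E3 v1=C4 v2=G4 downbeat m3
bar 4: v0=F3 v1=D4 v2=A4 downbeat M3
bar 5: v0=E3 v1=E4 v2=B4 downbeat P5
  -> R1 @ bar 1 tick 0 v(0, 1): E3/E4 P8 -> F3/F4 P8 similar
  -> R4 @ bar 1 tick 0 v(0, 2): F3/G4 M2 untreated
  -> R4 @ bar 2 tick 0 v(0, 2): G3/A4 M2 untreated
  -> R7 @ bar 2 tick 0 v(1,): F4->B3 leap 6st
  -> R1 @ bar 4 tick 0 v(1, 2): C4/G4 P5 -> D4/A4 P5 similar
  -> R1 @ bar 5 tick 0 v(1, 2): D4/A4 P5 -> E4/B4 P5 similar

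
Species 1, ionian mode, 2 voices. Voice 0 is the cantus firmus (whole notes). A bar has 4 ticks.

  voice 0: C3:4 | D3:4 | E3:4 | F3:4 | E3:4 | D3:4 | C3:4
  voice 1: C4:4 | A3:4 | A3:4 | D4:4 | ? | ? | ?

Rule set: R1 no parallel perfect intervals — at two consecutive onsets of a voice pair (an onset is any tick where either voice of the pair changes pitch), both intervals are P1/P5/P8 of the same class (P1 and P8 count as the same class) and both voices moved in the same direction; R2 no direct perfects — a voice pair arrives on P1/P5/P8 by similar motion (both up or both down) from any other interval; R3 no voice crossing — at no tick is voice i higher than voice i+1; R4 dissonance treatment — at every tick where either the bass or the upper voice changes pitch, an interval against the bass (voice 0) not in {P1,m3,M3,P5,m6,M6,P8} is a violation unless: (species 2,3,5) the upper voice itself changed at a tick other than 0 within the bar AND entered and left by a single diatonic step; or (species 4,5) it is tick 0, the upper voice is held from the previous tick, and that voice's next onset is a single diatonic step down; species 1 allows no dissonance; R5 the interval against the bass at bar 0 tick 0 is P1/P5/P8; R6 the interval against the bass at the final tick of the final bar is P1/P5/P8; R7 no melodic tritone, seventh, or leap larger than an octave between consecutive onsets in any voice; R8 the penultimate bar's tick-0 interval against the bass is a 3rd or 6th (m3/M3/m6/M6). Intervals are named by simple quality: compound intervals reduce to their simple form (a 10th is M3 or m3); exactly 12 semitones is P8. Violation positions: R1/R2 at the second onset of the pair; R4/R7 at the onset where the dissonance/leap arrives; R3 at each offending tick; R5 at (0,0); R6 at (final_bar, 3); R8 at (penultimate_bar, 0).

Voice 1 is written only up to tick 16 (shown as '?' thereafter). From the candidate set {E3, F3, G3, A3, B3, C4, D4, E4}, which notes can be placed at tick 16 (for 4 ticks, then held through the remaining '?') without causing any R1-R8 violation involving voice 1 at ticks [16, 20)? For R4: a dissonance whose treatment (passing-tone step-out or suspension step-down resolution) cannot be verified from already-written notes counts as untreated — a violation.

E3: violates R2,R7
F3: violates R4
G3: legal
A3: violates R4
B3: violates R2
C4: legal
D4: violates R4
E4: legal

{C4, E4, G3}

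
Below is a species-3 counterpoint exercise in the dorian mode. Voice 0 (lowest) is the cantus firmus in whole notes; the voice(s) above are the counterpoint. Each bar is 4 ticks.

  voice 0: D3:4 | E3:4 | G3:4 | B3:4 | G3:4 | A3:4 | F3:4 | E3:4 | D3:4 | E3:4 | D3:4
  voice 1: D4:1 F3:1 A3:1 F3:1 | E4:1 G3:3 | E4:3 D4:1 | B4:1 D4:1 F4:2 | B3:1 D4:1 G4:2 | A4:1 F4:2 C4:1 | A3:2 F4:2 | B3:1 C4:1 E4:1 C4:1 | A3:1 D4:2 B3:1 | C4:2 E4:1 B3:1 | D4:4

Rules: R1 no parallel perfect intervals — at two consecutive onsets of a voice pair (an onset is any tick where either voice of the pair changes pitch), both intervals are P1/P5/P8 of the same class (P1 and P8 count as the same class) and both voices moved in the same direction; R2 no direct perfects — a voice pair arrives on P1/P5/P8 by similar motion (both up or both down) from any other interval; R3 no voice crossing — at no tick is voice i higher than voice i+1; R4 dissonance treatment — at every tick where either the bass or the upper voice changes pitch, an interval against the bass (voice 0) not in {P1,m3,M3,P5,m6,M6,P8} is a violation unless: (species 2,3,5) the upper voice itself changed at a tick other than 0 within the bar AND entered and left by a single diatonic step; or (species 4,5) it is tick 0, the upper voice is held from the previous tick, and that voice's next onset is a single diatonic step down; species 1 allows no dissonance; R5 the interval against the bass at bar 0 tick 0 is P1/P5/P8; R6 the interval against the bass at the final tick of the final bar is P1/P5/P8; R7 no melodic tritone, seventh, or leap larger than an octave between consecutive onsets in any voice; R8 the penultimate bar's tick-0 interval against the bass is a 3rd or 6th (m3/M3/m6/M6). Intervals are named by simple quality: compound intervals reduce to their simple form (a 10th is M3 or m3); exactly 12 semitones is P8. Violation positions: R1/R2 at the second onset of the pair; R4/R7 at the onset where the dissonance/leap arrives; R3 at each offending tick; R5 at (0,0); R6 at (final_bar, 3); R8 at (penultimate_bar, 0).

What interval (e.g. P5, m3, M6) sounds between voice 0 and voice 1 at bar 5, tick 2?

voice 0=A3 voice 1=F4 -> m6

m6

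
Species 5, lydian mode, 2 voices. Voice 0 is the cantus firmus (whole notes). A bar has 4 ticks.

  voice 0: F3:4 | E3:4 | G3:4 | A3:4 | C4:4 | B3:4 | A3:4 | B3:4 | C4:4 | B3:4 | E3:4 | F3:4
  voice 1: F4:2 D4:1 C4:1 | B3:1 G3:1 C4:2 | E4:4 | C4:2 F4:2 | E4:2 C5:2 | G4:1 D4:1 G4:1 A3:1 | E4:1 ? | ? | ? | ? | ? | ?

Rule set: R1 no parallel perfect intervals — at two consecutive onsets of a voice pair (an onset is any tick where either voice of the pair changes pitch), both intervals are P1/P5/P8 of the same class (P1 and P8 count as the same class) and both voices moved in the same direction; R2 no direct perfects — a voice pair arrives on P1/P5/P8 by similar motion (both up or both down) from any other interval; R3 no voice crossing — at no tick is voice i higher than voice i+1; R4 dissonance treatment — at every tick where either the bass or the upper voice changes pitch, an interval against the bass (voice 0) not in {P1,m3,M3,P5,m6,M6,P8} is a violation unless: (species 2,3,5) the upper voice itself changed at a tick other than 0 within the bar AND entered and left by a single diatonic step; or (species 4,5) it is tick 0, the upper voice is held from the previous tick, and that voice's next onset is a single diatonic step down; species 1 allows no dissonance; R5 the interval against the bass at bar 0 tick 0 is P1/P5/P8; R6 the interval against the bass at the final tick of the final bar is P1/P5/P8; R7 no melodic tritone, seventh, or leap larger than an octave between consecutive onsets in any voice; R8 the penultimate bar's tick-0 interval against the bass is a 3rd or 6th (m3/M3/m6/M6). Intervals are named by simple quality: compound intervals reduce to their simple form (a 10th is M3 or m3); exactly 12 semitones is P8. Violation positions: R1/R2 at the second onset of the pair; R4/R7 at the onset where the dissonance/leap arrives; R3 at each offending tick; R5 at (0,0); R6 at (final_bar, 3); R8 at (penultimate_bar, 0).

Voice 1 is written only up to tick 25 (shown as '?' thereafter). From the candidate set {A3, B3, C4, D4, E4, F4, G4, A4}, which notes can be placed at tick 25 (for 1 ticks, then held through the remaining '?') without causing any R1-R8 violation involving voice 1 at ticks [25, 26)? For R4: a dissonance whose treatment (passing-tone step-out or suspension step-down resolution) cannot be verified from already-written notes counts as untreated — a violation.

{A3, A4, C4, E4, F4}

A3: legal
B3: violates R4
C4: legal
D4: violates R4
E4: legal
F4: legal
G4: violates R4
A4: legal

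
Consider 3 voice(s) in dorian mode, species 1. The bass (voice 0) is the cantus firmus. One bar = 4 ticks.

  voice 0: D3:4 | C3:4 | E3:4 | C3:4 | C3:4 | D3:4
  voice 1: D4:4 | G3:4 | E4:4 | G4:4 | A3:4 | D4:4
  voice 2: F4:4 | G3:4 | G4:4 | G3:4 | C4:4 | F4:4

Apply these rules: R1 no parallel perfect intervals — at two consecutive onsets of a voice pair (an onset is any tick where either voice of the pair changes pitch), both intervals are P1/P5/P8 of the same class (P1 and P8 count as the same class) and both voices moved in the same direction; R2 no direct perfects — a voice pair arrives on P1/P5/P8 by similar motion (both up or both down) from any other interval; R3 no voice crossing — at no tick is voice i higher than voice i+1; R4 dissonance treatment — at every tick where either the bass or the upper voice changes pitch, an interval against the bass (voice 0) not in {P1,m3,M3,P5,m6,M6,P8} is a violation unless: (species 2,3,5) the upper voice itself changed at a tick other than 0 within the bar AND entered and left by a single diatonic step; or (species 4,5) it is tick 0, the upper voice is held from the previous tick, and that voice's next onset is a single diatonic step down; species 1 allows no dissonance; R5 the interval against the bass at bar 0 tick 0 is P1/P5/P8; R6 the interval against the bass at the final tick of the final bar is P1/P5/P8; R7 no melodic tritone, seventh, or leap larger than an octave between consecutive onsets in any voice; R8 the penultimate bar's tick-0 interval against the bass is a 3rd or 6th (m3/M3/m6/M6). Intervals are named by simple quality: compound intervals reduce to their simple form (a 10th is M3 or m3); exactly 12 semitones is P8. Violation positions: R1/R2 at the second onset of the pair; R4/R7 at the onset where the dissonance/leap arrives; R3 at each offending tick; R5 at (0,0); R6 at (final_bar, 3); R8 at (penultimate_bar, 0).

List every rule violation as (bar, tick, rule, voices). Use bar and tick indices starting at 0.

bar 0: v0=D3 v1=D4 v2=F4 downbeat m3
bar 1: v0=C3 v1=G3 v2=G3 downbeat P5
bar 2: v0=E3 v1=E4 v2=G4 downbeat m3
bar 3: v0=C3 v1=G4 v2=G3 downbeat P5
bar 4: v0=C3 v1=A3 v2=C4 downbeat P8
bar 5: v0=D3 v1=D4 v2=F4 downbeat m3
  -> R5 @ bar 0 tick 0 v(0, 2): opens on m3
  -> R2 @ bar 1 tick 0 v(0, 1): D3/D4 P8 -> C3/G3 P5 similar
  -> R2 @ bar 1 tick 0 v(0, 2): D3/F4 m3 -> C3/G3 P5 similar
  -> R2 @ bar 1 tick 0 v(1, 2): D4/F4 m3 -> G3/G3 P1 similar
  -> R7 @ bar 1 tick 0 v(2,): F4->G3 leap 10st
  -> R2 @ bar 2 tick 0 v(0, 1): C3/G3 P5 -> E3/E4 P8 similar
  -> R2 @ bar 3 tick 0 v(0, 2): E3/G4 m3 -> C3/G3 P5 similar
  -> R3 @ bar 3 tick 0 v(1, 2): G4 above G3
  -> R3 @ bar 3 tick 1 v(1, 2): G4 above G3
  -> R3 @ bar 3 tick 2 v(1, 2): G4 above G3
  -> R3 @ bar 3 tick 3 v(1, 2): G4 above G3
  -> R7 @ bar 4 tick 0 v(1,): G4->A3 leap 10st
  -> R8 @ bar 4 tick 0 v(0, 2): penult P8 not 3rd/6th
  -> R2 @ bar 5 tick 0 v(0, 1): C3/A3 M6 -> D3/D4 P8 similar
  -> R6 @ bar 5 tick 3 v(0, 2): closes on m3

(0, 0, R5, (0, 2))
(1, 0, R2, (0, 1))
(1, 0, R2, (0, 2))
(1, 0, R2, (1, 2))
(1, 0, R7, (2,))
(2, 0, R2, (0, 1))
(3, 0, R2, (0, 2))
(3, 0, R3, (1, 2))
(3, 1, R3, (1, 2))
(3, 2, R3, (1, 2))
(3, 3, R3, (1, 2))
(4, 0, R7, (1,))
(4, 0, R8, (0, 2))
(5, 0, R2, (0, 1))
(5, 3, R6, (0, 2))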